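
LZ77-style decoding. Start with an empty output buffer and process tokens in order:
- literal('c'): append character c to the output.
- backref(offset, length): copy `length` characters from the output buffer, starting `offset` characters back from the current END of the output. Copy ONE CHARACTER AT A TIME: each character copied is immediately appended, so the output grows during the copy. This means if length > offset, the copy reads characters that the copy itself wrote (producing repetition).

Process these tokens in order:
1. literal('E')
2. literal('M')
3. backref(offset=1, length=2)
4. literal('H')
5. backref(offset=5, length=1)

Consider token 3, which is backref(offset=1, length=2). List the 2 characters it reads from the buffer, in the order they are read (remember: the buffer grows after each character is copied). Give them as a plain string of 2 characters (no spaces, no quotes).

Token 1: literal('E'). Output: "E"
Token 2: literal('M'). Output: "EM"
Token 3: backref(off=1, len=2). Buffer before: "EM" (len 2)
  byte 1: read out[1]='M', append. Buffer now: "EMM"
  byte 2: read out[2]='M', append. Buffer now: "EMMM"

Answer: MM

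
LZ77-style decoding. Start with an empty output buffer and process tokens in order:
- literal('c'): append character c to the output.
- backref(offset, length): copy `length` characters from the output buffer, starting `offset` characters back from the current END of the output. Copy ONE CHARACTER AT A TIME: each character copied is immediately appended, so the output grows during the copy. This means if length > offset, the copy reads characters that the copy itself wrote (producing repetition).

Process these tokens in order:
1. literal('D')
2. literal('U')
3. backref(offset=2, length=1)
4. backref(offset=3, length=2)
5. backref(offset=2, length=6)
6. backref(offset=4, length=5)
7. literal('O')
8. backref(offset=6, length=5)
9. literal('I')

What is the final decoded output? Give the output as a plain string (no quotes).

Token 1: literal('D'). Output: "D"
Token 2: literal('U'). Output: "DU"
Token 3: backref(off=2, len=1). Copied 'D' from pos 0. Output: "DUD"
Token 4: backref(off=3, len=2). Copied 'DU' from pos 0. Output: "DUDDU"
Token 5: backref(off=2, len=6) (overlapping!). Copied 'DUDUDU' from pos 3. Output: "DUDDUDUDUDU"
Token 6: backref(off=4, len=5) (overlapping!). Copied 'DUDUD' from pos 7. Output: "DUDDUDUDUDUDUDUD"
Token 7: literal('O'). Output: "DUDDUDUDUDUDUDUDO"
Token 8: backref(off=6, len=5). Copied 'DUDUD' from pos 11. Output: "DUDDUDUDUDUDUDUDODUDUD"
Token 9: literal('I'). Output: "DUDDUDUDUDUDUDUDODUDUDI"

Answer: DUDDUDUDUDUDUDUDODUDUDI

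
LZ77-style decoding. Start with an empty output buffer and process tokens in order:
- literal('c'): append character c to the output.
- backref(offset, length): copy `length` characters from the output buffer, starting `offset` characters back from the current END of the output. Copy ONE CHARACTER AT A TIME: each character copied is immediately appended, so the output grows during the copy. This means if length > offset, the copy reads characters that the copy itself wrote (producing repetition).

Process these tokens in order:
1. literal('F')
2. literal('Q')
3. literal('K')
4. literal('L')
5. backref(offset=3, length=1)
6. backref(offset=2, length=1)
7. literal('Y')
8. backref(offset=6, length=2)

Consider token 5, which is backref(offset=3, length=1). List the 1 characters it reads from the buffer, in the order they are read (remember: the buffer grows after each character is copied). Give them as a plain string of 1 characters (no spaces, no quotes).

Answer: Q

Derivation:
Token 1: literal('F'). Output: "F"
Token 2: literal('Q'). Output: "FQ"
Token 3: literal('K'). Output: "FQK"
Token 4: literal('L'). Output: "FQKL"
Token 5: backref(off=3, len=1). Buffer before: "FQKL" (len 4)
  byte 1: read out[1]='Q', append. Buffer now: "FQKLQ"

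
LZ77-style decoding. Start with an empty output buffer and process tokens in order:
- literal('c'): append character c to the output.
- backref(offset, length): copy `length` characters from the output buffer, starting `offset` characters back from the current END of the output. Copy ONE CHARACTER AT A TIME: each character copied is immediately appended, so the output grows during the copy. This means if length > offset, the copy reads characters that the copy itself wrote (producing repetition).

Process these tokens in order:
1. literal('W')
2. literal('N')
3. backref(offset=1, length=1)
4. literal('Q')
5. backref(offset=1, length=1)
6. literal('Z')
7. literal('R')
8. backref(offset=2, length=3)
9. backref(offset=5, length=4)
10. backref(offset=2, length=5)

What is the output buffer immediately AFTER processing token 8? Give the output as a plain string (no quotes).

Answer: WNNQQZRZRZ

Derivation:
Token 1: literal('W'). Output: "W"
Token 2: literal('N'). Output: "WN"
Token 3: backref(off=1, len=1). Copied 'N' from pos 1. Output: "WNN"
Token 4: literal('Q'). Output: "WNNQ"
Token 5: backref(off=1, len=1). Copied 'Q' from pos 3. Output: "WNNQQ"
Token 6: literal('Z'). Output: "WNNQQZ"
Token 7: literal('R'). Output: "WNNQQZR"
Token 8: backref(off=2, len=3) (overlapping!). Copied 'ZRZ' from pos 5. Output: "WNNQQZRZRZ"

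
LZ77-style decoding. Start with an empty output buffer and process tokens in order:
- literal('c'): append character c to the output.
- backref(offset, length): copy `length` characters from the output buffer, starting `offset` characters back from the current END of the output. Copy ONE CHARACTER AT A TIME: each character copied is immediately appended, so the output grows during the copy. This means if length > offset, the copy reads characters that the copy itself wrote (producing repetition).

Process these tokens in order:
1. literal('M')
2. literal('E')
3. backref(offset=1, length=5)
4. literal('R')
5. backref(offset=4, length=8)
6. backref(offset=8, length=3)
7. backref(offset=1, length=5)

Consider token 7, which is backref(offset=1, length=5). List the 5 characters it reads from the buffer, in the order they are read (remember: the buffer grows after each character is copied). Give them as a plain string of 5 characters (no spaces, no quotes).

Token 1: literal('M'). Output: "M"
Token 2: literal('E'). Output: "ME"
Token 3: backref(off=1, len=5) (overlapping!). Copied 'EEEEE' from pos 1. Output: "MEEEEEE"
Token 4: literal('R'). Output: "MEEEEEER"
Token 5: backref(off=4, len=8) (overlapping!). Copied 'EEEREEER' from pos 4. Output: "MEEEEEEREEEREEER"
Token 6: backref(off=8, len=3). Copied 'EEE' from pos 8. Output: "MEEEEEEREEEREEEREEE"
Token 7: backref(off=1, len=5). Buffer before: "MEEEEEEREEEREEEREEE" (len 19)
  byte 1: read out[18]='E', append. Buffer now: "MEEEEEEREEEREEEREEEE"
  byte 2: read out[19]='E', append. Buffer now: "MEEEEEEREEEREEEREEEEE"
  byte 3: read out[20]='E', append. Buffer now: "MEEEEEEREEEREEEREEEEEE"
  byte 4: read out[21]='E', append. Buffer now: "MEEEEEEREEEREEEREEEEEEE"
  byte 5: read out[22]='E', append. Buffer now: "MEEEEEEREEEREEEREEEEEEEE"

Answer: EEEEE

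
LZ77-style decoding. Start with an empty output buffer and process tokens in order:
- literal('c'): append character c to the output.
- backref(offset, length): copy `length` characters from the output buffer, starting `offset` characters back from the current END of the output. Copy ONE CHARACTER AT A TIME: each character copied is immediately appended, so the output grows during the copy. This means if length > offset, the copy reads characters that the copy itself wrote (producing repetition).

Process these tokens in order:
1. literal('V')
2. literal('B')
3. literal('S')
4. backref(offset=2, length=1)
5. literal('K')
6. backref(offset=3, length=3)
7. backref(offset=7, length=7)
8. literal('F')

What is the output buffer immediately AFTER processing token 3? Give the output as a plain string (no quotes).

Answer: VBS

Derivation:
Token 1: literal('V'). Output: "V"
Token 2: literal('B'). Output: "VB"
Token 3: literal('S'). Output: "VBS"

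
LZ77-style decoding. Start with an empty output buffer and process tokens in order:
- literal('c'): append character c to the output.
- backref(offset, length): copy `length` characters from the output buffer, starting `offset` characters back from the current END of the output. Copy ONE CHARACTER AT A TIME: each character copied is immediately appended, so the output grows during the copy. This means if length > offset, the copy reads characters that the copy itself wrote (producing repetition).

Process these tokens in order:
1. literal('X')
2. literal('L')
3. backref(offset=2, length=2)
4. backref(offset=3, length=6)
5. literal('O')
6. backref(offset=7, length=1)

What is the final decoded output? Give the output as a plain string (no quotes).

Answer: XLXLLXLLXLOL

Derivation:
Token 1: literal('X'). Output: "X"
Token 2: literal('L'). Output: "XL"
Token 3: backref(off=2, len=2). Copied 'XL' from pos 0. Output: "XLXL"
Token 4: backref(off=3, len=6) (overlapping!). Copied 'LXLLXL' from pos 1. Output: "XLXLLXLLXL"
Token 5: literal('O'). Output: "XLXLLXLLXLO"
Token 6: backref(off=7, len=1). Copied 'L' from pos 4. Output: "XLXLLXLLXLOL"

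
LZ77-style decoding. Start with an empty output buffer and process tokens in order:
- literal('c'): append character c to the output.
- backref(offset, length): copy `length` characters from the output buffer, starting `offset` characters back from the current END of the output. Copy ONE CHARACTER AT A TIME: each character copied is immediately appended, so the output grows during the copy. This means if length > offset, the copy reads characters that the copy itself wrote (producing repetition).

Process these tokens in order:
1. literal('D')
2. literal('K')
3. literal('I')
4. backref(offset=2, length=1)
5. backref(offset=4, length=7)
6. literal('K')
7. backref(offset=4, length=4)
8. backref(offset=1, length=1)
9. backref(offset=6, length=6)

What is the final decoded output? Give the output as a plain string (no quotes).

Answer: DKIKDKIKDKIKDKIKKKDKIKK

Derivation:
Token 1: literal('D'). Output: "D"
Token 2: literal('K'). Output: "DK"
Token 3: literal('I'). Output: "DKI"
Token 4: backref(off=2, len=1). Copied 'K' from pos 1. Output: "DKIK"
Token 5: backref(off=4, len=7) (overlapping!). Copied 'DKIKDKI' from pos 0. Output: "DKIKDKIKDKI"
Token 6: literal('K'). Output: "DKIKDKIKDKIK"
Token 7: backref(off=4, len=4). Copied 'DKIK' from pos 8. Output: "DKIKDKIKDKIKDKIK"
Token 8: backref(off=1, len=1). Copied 'K' from pos 15. Output: "DKIKDKIKDKIKDKIKK"
Token 9: backref(off=6, len=6). Copied 'KDKIKK' from pos 11. Output: "DKIKDKIKDKIKDKIKKKDKIKK"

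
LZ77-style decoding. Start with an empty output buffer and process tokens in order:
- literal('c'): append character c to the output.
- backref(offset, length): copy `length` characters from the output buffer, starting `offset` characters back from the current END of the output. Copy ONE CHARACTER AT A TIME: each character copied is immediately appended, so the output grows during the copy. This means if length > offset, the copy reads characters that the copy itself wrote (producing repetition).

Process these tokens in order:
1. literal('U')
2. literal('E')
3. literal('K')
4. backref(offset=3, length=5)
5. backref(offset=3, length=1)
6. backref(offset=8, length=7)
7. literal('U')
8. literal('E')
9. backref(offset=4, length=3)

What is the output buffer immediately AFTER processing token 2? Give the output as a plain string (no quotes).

Answer: UE

Derivation:
Token 1: literal('U'). Output: "U"
Token 2: literal('E'). Output: "UE"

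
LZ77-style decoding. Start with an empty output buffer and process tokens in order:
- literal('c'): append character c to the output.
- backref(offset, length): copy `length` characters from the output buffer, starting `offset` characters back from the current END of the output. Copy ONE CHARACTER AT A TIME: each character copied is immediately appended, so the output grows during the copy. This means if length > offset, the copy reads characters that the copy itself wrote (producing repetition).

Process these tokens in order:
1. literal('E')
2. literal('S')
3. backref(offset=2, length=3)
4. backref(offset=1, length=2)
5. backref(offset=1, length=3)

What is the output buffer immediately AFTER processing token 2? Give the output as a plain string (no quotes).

Answer: ES

Derivation:
Token 1: literal('E'). Output: "E"
Token 2: literal('S'). Output: "ES"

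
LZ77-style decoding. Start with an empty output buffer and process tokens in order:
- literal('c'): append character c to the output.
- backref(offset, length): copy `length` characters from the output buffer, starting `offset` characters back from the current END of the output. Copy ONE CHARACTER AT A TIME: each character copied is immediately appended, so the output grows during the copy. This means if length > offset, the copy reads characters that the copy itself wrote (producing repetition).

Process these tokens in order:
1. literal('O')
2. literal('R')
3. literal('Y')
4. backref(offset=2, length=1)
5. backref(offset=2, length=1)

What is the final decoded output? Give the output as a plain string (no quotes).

Token 1: literal('O'). Output: "O"
Token 2: literal('R'). Output: "OR"
Token 3: literal('Y'). Output: "ORY"
Token 4: backref(off=2, len=1). Copied 'R' from pos 1. Output: "ORYR"
Token 5: backref(off=2, len=1). Copied 'Y' from pos 2. Output: "ORYRY"

Answer: ORYRY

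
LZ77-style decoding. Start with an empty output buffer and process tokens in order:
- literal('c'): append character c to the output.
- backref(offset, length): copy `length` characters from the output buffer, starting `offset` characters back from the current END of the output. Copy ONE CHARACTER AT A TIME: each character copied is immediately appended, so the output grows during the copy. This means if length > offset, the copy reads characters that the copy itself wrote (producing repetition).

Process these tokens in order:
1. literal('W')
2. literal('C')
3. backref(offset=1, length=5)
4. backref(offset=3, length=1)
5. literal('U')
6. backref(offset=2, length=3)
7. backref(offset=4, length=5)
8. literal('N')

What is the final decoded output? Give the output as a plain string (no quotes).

Answer: WCCCCCCCUCUCUCUCUN

Derivation:
Token 1: literal('W'). Output: "W"
Token 2: literal('C'). Output: "WC"
Token 3: backref(off=1, len=5) (overlapping!). Copied 'CCCCC' from pos 1. Output: "WCCCCCC"
Token 4: backref(off=3, len=1). Copied 'C' from pos 4. Output: "WCCCCCCC"
Token 5: literal('U'). Output: "WCCCCCCCU"
Token 6: backref(off=2, len=3) (overlapping!). Copied 'CUC' from pos 7. Output: "WCCCCCCCUCUC"
Token 7: backref(off=4, len=5) (overlapping!). Copied 'UCUCU' from pos 8. Output: "WCCCCCCCUCUCUCUCU"
Token 8: literal('N'). Output: "WCCCCCCCUCUCUCUCUN"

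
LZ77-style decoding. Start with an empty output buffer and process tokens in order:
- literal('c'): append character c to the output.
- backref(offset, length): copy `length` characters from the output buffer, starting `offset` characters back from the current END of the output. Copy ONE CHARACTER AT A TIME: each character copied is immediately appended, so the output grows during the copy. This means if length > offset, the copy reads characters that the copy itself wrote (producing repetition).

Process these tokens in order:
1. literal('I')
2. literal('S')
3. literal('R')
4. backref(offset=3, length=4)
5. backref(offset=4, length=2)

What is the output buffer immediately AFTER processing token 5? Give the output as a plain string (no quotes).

Answer: ISRISRIIS

Derivation:
Token 1: literal('I'). Output: "I"
Token 2: literal('S'). Output: "IS"
Token 3: literal('R'). Output: "ISR"
Token 4: backref(off=3, len=4) (overlapping!). Copied 'ISRI' from pos 0. Output: "ISRISRI"
Token 5: backref(off=4, len=2). Copied 'IS' from pos 3. Output: "ISRISRIIS"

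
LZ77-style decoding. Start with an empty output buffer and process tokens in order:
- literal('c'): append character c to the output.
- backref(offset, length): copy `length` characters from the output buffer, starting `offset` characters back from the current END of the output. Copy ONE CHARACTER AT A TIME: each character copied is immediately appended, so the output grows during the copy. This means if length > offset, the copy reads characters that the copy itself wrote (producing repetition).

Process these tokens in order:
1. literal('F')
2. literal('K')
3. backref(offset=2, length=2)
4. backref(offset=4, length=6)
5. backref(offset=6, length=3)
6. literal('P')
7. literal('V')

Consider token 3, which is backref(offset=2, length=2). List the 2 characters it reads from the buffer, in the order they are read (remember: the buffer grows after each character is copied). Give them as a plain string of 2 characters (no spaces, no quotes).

Answer: FK

Derivation:
Token 1: literal('F'). Output: "F"
Token 2: literal('K'). Output: "FK"
Token 3: backref(off=2, len=2). Buffer before: "FK" (len 2)
  byte 1: read out[0]='F', append. Buffer now: "FKF"
  byte 2: read out[1]='K', append. Buffer now: "FKFK"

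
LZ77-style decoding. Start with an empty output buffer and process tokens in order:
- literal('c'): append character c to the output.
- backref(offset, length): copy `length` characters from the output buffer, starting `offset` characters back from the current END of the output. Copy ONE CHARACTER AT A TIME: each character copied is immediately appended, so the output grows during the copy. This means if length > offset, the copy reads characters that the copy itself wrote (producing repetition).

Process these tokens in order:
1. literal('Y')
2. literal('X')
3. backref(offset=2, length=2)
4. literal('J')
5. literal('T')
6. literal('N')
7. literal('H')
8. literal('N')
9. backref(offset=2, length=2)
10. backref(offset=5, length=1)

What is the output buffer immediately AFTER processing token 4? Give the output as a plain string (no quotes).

Answer: YXYXJ

Derivation:
Token 1: literal('Y'). Output: "Y"
Token 2: literal('X'). Output: "YX"
Token 3: backref(off=2, len=2). Copied 'YX' from pos 0. Output: "YXYX"
Token 4: literal('J'). Output: "YXYXJ"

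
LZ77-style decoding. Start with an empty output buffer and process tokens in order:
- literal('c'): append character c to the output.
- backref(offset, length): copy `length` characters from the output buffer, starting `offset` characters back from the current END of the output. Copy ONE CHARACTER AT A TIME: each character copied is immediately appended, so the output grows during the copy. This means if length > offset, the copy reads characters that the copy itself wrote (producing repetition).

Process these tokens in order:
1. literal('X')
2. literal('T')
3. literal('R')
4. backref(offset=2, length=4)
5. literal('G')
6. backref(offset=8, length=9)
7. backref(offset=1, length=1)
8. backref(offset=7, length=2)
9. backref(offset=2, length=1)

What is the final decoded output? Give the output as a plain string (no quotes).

Answer: XTRTRTRGXTRTRTRGXXTRT

Derivation:
Token 1: literal('X'). Output: "X"
Token 2: literal('T'). Output: "XT"
Token 3: literal('R'). Output: "XTR"
Token 4: backref(off=2, len=4) (overlapping!). Copied 'TRTR' from pos 1. Output: "XTRTRTR"
Token 5: literal('G'). Output: "XTRTRTRG"
Token 6: backref(off=8, len=9) (overlapping!). Copied 'XTRTRTRGX' from pos 0. Output: "XTRTRTRGXTRTRTRGX"
Token 7: backref(off=1, len=1). Copied 'X' from pos 16. Output: "XTRTRTRGXTRTRTRGXX"
Token 8: backref(off=7, len=2). Copied 'TR' from pos 11. Output: "XTRTRTRGXTRTRTRGXXTR"
Token 9: backref(off=2, len=1). Copied 'T' from pos 18. Output: "XTRTRTRGXTRTRTRGXXTRT"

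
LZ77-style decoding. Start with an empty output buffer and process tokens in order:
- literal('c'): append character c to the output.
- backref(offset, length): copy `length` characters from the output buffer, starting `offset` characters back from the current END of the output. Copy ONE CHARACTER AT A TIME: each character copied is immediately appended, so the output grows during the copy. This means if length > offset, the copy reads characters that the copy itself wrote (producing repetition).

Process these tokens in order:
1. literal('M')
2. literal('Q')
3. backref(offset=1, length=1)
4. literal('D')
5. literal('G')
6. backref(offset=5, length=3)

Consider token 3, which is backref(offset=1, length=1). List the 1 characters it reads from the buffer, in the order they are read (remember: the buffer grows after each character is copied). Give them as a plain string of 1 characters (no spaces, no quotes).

Token 1: literal('M'). Output: "M"
Token 2: literal('Q'). Output: "MQ"
Token 3: backref(off=1, len=1). Buffer before: "MQ" (len 2)
  byte 1: read out[1]='Q', append. Buffer now: "MQQ"

Answer: Q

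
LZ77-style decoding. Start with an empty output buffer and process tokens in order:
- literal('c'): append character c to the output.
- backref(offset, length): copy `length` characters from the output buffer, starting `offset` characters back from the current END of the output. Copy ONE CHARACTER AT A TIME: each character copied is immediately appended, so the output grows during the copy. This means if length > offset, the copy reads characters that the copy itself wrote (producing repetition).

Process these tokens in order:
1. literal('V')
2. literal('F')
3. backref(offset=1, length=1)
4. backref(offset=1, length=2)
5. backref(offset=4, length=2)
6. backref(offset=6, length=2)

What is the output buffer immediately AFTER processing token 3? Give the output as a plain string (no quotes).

Token 1: literal('V'). Output: "V"
Token 2: literal('F'). Output: "VF"
Token 3: backref(off=1, len=1). Copied 'F' from pos 1. Output: "VFF"

Answer: VFF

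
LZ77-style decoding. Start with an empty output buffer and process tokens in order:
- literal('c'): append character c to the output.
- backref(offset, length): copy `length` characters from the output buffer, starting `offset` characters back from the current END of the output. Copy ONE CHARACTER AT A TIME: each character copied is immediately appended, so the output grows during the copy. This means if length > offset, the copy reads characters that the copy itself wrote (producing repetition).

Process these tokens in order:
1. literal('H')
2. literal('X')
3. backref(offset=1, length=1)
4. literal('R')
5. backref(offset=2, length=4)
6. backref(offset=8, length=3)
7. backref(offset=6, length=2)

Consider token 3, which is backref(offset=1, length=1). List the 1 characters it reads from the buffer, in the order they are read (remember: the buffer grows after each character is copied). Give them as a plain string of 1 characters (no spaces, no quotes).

Answer: X

Derivation:
Token 1: literal('H'). Output: "H"
Token 2: literal('X'). Output: "HX"
Token 3: backref(off=1, len=1). Buffer before: "HX" (len 2)
  byte 1: read out[1]='X', append. Buffer now: "HXX"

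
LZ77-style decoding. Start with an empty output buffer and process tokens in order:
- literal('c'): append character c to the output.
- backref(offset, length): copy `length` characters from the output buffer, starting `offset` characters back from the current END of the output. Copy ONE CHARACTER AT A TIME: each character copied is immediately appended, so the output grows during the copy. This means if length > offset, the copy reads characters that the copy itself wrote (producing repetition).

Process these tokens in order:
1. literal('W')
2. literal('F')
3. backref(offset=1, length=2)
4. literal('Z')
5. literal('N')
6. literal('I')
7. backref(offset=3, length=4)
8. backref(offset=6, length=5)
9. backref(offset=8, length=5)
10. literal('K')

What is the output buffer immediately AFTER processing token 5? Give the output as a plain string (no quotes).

Answer: WFFFZN

Derivation:
Token 1: literal('W'). Output: "W"
Token 2: literal('F'). Output: "WF"
Token 3: backref(off=1, len=2) (overlapping!). Copied 'FF' from pos 1. Output: "WFFF"
Token 4: literal('Z'). Output: "WFFFZ"
Token 5: literal('N'). Output: "WFFFZN"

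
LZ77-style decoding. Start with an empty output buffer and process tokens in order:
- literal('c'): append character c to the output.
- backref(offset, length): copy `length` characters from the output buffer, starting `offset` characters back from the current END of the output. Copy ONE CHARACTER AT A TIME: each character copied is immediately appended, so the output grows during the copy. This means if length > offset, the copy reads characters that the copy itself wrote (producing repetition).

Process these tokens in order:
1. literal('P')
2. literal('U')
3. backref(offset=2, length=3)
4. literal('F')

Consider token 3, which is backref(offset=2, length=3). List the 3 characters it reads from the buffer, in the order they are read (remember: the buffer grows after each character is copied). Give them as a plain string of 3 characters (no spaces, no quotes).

Answer: PUP

Derivation:
Token 1: literal('P'). Output: "P"
Token 2: literal('U'). Output: "PU"
Token 3: backref(off=2, len=3). Buffer before: "PU" (len 2)
  byte 1: read out[0]='P', append. Buffer now: "PUP"
  byte 2: read out[1]='U', append. Buffer now: "PUPU"
  byte 3: read out[2]='P', append. Buffer now: "PUPUP"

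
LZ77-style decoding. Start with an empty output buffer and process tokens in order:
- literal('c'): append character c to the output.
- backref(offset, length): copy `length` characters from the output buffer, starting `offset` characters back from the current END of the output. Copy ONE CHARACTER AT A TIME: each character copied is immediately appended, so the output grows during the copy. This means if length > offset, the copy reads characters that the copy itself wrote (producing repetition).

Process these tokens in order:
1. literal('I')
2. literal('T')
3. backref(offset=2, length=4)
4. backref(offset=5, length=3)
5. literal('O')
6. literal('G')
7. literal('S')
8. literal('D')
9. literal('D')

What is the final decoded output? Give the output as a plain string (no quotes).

Token 1: literal('I'). Output: "I"
Token 2: literal('T'). Output: "IT"
Token 3: backref(off=2, len=4) (overlapping!). Copied 'ITIT' from pos 0. Output: "ITITIT"
Token 4: backref(off=5, len=3). Copied 'TIT' from pos 1. Output: "ITITITTIT"
Token 5: literal('O'). Output: "ITITITTITO"
Token 6: literal('G'). Output: "ITITITTITOG"
Token 7: literal('S'). Output: "ITITITTITOGS"
Token 8: literal('D'). Output: "ITITITTITOGSD"
Token 9: literal('D'). Output: "ITITITTITOGSDD"

Answer: ITITITTITOGSDD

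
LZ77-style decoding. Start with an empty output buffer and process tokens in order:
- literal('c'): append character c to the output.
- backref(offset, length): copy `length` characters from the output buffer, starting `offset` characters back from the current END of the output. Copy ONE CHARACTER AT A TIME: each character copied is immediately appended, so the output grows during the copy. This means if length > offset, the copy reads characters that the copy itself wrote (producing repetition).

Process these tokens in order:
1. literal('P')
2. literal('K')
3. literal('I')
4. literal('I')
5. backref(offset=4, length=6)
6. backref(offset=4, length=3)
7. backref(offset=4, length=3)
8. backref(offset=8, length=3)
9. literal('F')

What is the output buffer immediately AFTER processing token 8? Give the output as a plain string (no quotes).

Answer: PKIIPKIIPKIIPKIIPKI

Derivation:
Token 1: literal('P'). Output: "P"
Token 2: literal('K'). Output: "PK"
Token 3: literal('I'). Output: "PKI"
Token 4: literal('I'). Output: "PKII"
Token 5: backref(off=4, len=6) (overlapping!). Copied 'PKIIPK' from pos 0. Output: "PKIIPKIIPK"
Token 6: backref(off=4, len=3). Copied 'IIP' from pos 6. Output: "PKIIPKIIPKIIP"
Token 7: backref(off=4, len=3). Copied 'KII' from pos 9. Output: "PKIIPKIIPKIIPKII"
Token 8: backref(off=8, len=3). Copied 'PKI' from pos 8. Output: "PKIIPKIIPKIIPKIIPKI"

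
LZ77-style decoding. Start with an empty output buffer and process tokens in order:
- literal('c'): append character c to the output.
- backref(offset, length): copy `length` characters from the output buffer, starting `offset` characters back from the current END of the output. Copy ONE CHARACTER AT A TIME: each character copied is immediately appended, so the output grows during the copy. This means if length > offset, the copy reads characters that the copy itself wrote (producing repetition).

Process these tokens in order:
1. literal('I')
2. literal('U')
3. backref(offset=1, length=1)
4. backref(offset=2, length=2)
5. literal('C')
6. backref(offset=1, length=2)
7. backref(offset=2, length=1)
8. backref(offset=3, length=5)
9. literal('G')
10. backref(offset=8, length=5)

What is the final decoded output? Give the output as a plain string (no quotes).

Token 1: literal('I'). Output: "I"
Token 2: literal('U'). Output: "IU"
Token 3: backref(off=1, len=1). Copied 'U' from pos 1. Output: "IUU"
Token 4: backref(off=2, len=2). Copied 'UU' from pos 1. Output: "IUUUU"
Token 5: literal('C'). Output: "IUUUUC"
Token 6: backref(off=1, len=2) (overlapping!). Copied 'CC' from pos 5. Output: "IUUUUCCC"
Token 7: backref(off=2, len=1). Copied 'C' from pos 6. Output: "IUUUUCCCC"
Token 8: backref(off=3, len=5) (overlapping!). Copied 'CCCCC' from pos 6. Output: "IUUUUCCCCCCCCC"
Token 9: literal('G'). Output: "IUUUUCCCCCCCCCG"
Token 10: backref(off=8, len=5). Copied 'CCCCC' from pos 7. Output: "IUUUUCCCCCCCCCGCCCCC"

Answer: IUUUUCCCCCCCCCGCCCCC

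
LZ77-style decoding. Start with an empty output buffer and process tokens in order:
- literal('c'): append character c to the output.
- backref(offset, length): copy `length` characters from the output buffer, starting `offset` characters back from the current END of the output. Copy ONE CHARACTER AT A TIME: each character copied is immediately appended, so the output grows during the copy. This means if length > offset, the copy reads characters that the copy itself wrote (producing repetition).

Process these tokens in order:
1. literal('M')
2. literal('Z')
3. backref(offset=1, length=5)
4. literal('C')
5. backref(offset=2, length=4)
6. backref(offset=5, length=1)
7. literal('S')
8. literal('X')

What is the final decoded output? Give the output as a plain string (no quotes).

Token 1: literal('M'). Output: "M"
Token 2: literal('Z'). Output: "MZ"
Token 3: backref(off=1, len=5) (overlapping!). Copied 'ZZZZZ' from pos 1. Output: "MZZZZZZ"
Token 4: literal('C'). Output: "MZZZZZZC"
Token 5: backref(off=2, len=4) (overlapping!). Copied 'ZCZC' from pos 6. Output: "MZZZZZZCZCZC"
Token 6: backref(off=5, len=1). Copied 'C' from pos 7. Output: "MZZZZZZCZCZCC"
Token 7: literal('S'). Output: "MZZZZZZCZCZCCS"
Token 8: literal('X'). Output: "MZZZZZZCZCZCCSX"

Answer: MZZZZZZCZCZCCSX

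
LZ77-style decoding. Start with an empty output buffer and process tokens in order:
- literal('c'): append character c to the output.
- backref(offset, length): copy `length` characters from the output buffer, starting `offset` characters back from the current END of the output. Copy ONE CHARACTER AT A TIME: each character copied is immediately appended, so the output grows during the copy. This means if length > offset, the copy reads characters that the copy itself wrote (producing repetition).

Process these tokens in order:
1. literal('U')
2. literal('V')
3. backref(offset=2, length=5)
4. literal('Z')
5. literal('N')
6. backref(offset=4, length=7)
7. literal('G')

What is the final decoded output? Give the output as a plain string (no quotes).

Token 1: literal('U'). Output: "U"
Token 2: literal('V'). Output: "UV"
Token 3: backref(off=2, len=5) (overlapping!). Copied 'UVUVU' from pos 0. Output: "UVUVUVU"
Token 4: literal('Z'). Output: "UVUVUVUZ"
Token 5: literal('N'). Output: "UVUVUVUZN"
Token 6: backref(off=4, len=7) (overlapping!). Copied 'VUZNVUZ' from pos 5. Output: "UVUVUVUZNVUZNVUZ"
Token 7: literal('G'). Output: "UVUVUVUZNVUZNVUZG"

Answer: UVUVUVUZNVUZNVUZG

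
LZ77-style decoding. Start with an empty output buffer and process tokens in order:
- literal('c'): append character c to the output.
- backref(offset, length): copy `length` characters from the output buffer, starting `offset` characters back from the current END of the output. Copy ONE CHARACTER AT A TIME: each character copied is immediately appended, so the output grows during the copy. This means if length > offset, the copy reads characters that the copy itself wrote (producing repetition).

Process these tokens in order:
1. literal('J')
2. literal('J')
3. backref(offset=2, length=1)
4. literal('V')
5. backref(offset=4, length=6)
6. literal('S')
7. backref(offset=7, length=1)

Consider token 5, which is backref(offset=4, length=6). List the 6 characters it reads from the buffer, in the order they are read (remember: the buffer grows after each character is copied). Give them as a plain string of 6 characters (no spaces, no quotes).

Token 1: literal('J'). Output: "J"
Token 2: literal('J'). Output: "JJ"
Token 3: backref(off=2, len=1). Copied 'J' from pos 0. Output: "JJJ"
Token 4: literal('V'). Output: "JJJV"
Token 5: backref(off=4, len=6). Buffer before: "JJJV" (len 4)
  byte 1: read out[0]='J', append. Buffer now: "JJJVJ"
  byte 2: read out[1]='J', append. Buffer now: "JJJVJJ"
  byte 3: read out[2]='J', append. Buffer now: "JJJVJJJ"
  byte 4: read out[3]='V', append. Buffer now: "JJJVJJJV"
  byte 5: read out[4]='J', append. Buffer now: "JJJVJJJVJ"
  byte 6: read out[5]='J', append. Buffer now: "JJJVJJJVJJ"

Answer: JJJVJJ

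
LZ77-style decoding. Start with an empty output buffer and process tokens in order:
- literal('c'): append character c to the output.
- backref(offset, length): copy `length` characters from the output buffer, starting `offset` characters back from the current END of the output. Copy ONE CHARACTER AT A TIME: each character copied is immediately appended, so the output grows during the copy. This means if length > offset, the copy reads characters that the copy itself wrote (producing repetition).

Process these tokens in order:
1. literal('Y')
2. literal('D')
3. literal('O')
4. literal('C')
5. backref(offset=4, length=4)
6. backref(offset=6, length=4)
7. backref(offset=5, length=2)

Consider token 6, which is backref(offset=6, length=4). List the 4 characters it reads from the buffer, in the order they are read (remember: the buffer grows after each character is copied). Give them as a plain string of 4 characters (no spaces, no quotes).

Token 1: literal('Y'). Output: "Y"
Token 2: literal('D'). Output: "YD"
Token 3: literal('O'). Output: "YDO"
Token 4: literal('C'). Output: "YDOC"
Token 5: backref(off=4, len=4). Copied 'YDOC' from pos 0. Output: "YDOCYDOC"
Token 6: backref(off=6, len=4). Buffer before: "YDOCYDOC" (len 8)
  byte 1: read out[2]='O', append. Buffer now: "YDOCYDOCO"
  byte 2: read out[3]='C', append. Buffer now: "YDOCYDOCOC"
  byte 3: read out[4]='Y', append. Buffer now: "YDOCYDOCOCY"
  byte 4: read out[5]='D', append. Buffer now: "YDOCYDOCOCYD"

Answer: OCYD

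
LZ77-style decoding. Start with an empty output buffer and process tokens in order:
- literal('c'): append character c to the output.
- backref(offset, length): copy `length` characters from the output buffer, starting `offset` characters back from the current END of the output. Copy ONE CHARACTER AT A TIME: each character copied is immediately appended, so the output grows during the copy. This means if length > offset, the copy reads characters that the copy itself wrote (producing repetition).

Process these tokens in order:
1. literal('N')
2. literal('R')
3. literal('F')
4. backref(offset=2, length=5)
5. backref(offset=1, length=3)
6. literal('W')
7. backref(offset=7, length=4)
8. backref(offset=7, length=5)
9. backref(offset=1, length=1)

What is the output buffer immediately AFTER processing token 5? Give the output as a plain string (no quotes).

Answer: NRFRFRFRRRR

Derivation:
Token 1: literal('N'). Output: "N"
Token 2: literal('R'). Output: "NR"
Token 3: literal('F'). Output: "NRF"
Token 4: backref(off=2, len=5) (overlapping!). Copied 'RFRFR' from pos 1. Output: "NRFRFRFR"
Token 5: backref(off=1, len=3) (overlapping!). Copied 'RRR' from pos 7. Output: "NRFRFRFRRRR"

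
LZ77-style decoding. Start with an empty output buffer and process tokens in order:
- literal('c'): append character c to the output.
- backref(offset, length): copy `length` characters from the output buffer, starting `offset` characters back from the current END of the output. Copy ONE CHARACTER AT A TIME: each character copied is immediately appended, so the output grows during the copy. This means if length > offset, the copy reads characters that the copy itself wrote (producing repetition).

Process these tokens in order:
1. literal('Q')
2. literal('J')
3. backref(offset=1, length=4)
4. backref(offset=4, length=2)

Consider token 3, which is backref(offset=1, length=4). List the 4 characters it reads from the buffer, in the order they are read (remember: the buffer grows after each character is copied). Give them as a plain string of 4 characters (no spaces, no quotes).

Token 1: literal('Q'). Output: "Q"
Token 2: literal('J'). Output: "QJ"
Token 3: backref(off=1, len=4). Buffer before: "QJ" (len 2)
  byte 1: read out[1]='J', append. Buffer now: "QJJ"
  byte 2: read out[2]='J', append. Buffer now: "QJJJ"
  byte 3: read out[3]='J', append. Buffer now: "QJJJJ"
  byte 4: read out[4]='J', append. Buffer now: "QJJJJJ"

Answer: JJJJ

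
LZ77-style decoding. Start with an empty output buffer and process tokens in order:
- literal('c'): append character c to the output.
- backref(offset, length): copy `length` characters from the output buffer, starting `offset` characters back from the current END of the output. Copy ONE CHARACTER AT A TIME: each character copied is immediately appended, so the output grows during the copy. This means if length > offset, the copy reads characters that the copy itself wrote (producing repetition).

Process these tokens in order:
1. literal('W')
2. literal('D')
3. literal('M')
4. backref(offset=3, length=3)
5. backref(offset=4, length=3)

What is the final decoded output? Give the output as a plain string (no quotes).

Token 1: literal('W'). Output: "W"
Token 2: literal('D'). Output: "WD"
Token 3: literal('M'). Output: "WDM"
Token 4: backref(off=3, len=3). Copied 'WDM' from pos 0. Output: "WDMWDM"
Token 5: backref(off=4, len=3). Copied 'MWD' from pos 2. Output: "WDMWDMMWD"

Answer: WDMWDMMWD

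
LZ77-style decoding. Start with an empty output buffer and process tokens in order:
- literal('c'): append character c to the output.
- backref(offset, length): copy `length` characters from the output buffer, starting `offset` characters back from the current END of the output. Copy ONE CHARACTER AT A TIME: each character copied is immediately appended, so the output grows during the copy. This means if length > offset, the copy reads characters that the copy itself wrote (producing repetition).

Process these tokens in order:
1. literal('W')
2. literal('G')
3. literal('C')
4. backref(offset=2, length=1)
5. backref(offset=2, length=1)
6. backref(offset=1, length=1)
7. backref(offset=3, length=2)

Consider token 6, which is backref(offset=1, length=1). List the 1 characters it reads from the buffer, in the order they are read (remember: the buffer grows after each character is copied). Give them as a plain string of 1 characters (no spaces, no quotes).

Answer: C

Derivation:
Token 1: literal('W'). Output: "W"
Token 2: literal('G'). Output: "WG"
Token 3: literal('C'). Output: "WGC"
Token 4: backref(off=2, len=1). Copied 'G' from pos 1. Output: "WGCG"
Token 5: backref(off=2, len=1). Copied 'C' from pos 2. Output: "WGCGC"
Token 6: backref(off=1, len=1). Buffer before: "WGCGC" (len 5)
  byte 1: read out[4]='C', append. Buffer now: "WGCGCC"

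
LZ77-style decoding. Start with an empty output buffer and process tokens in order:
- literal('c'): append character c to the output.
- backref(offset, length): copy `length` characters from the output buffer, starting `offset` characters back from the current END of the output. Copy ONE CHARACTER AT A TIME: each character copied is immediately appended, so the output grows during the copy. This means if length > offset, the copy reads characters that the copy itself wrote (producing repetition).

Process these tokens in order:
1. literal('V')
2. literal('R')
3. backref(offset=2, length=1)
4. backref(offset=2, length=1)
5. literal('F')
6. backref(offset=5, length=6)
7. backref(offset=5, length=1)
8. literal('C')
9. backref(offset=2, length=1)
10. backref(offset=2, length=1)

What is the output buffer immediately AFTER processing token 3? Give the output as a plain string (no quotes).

Token 1: literal('V'). Output: "V"
Token 2: literal('R'). Output: "VR"
Token 3: backref(off=2, len=1). Copied 'V' from pos 0. Output: "VRV"

Answer: VRV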